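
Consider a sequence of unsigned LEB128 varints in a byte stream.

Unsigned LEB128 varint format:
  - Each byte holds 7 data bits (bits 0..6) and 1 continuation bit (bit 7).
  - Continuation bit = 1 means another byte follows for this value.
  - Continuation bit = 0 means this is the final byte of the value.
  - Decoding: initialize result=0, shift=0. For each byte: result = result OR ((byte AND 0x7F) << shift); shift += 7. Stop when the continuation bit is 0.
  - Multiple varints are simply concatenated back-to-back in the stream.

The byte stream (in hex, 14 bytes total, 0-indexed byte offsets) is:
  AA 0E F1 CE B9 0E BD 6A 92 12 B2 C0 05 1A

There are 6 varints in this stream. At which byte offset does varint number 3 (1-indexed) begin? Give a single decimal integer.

Answer: 6

Derivation:
  byte[0]=0xAA cont=1 payload=0x2A=42: acc |= 42<<0 -> acc=42 shift=7
  byte[1]=0x0E cont=0 payload=0x0E=14: acc |= 14<<7 -> acc=1834 shift=14 [end]
Varint 1: bytes[0:2] = AA 0E -> value 1834 (2 byte(s))
  byte[2]=0xF1 cont=1 payload=0x71=113: acc |= 113<<0 -> acc=113 shift=7
  byte[3]=0xCE cont=1 payload=0x4E=78: acc |= 78<<7 -> acc=10097 shift=14
  byte[4]=0xB9 cont=1 payload=0x39=57: acc |= 57<<14 -> acc=943985 shift=21
  byte[5]=0x0E cont=0 payload=0x0E=14: acc |= 14<<21 -> acc=30304113 shift=28 [end]
Varint 2: bytes[2:6] = F1 CE B9 0E -> value 30304113 (4 byte(s))
  byte[6]=0xBD cont=1 payload=0x3D=61: acc |= 61<<0 -> acc=61 shift=7
  byte[7]=0x6A cont=0 payload=0x6A=106: acc |= 106<<7 -> acc=13629 shift=14 [end]
Varint 3: bytes[6:8] = BD 6A -> value 13629 (2 byte(s))
  byte[8]=0x92 cont=1 payload=0x12=18: acc |= 18<<0 -> acc=18 shift=7
  byte[9]=0x12 cont=0 payload=0x12=18: acc |= 18<<7 -> acc=2322 shift=14 [end]
Varint 4: bytes[8:10] = 92 12 -> value 2322 (2 byte(s))
  byte[10]=0xB2 cont=1 payload=0x32=50: acc |= 50<<0 -> acc=50 shift=7
  byte[11]=0xC0 cont=1 payload=0x40=64: acc |= 64<<7 -> acc=8242 shift=14
  byte[12]=0x05 cont=0 payload=0x05=5: acc |= 5<<14 -> acc=90162 shift=21 [end]
Varint 5: bytes[10:13] = B2 C0 05 -> value 90162 (3 byte(s))
  byte[13]=0x1A cont=0 payload=0x1A=26: acc |= 26<<0 -> acc=26 shift=7 [end]
Varint 6: bytes[13:14] = 1A -> value 26 (1 byte(s))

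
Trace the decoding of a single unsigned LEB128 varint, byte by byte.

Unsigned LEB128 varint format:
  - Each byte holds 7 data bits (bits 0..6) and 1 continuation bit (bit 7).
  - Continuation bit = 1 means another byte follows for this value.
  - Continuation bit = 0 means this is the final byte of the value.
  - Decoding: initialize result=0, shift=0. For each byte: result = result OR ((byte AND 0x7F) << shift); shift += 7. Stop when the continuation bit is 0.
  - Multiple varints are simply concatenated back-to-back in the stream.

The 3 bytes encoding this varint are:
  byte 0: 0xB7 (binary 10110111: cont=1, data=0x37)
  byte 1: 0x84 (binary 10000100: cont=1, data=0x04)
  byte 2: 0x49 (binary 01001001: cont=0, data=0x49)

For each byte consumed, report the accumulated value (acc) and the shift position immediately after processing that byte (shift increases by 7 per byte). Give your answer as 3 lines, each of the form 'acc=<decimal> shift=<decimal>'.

Answer: acc=55 shift=7
acc=567 shift=14
acc=1196599 shift=21

Derivation:
byte 0=0xB7: payload=0x37=55, contrib = 55<<0 = 55; acc -> 55, shift -> 7
byte 1=0x84: payload=0x04=4, contrib = 4<<7 = 512; acc -> 567, shift -> 14
byte 2=0x49: payload=0x49=73, contrib = 73<<14 = 1196032; acc -> 1196599, shift -> 21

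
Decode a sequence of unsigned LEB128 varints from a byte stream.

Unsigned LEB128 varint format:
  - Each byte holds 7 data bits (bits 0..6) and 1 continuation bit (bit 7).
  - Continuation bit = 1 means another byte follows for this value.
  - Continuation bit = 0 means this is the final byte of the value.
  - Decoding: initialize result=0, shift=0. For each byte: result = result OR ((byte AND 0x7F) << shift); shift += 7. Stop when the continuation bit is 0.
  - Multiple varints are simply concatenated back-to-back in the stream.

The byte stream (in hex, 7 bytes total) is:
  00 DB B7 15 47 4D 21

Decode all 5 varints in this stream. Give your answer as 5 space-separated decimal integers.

  byte[0]=0x00 cont=0 payload=0x00=0: acc |= 0<<0 -> acc=0 shift=7 [end]
Varint 1: bytes[0:1] = 00 -> value 0 (1 byte(s))
  byte[1]=0xDB cont=1 payload=0x5B=91: acc |= 91<<0 -> acc=91 shift=7
  byte[2]=0xB7 cont=1 payload=0x37=55: acc |= 55<<7 -> acc=7131 shift=14
  byte[3]=0x15 cont=0 payload=0x15=21: acc |= 21<<14 -> acc=351195 shift=21 [end]
Varint 2: bytes[1:4] = DB B7 15 -> value 351195 (3 byte(s))
  byte[4]=0x47 cont=0 payload=0x47=71: acc |= 71<<0 -> acc=71 shift=7 [end]
Varint 3: bytes[4:5] = 47 -> value 71 (1 byte(s))
  byte[5]=0x4D cont=0 payload=0x4D=77: acc |= 77<<0 -> acc=77 shift=7 [end]
Varint 4: bytes[5:6] = 4D -> value 77 (1 byte(s))
  byte[6]=0x21 cont=0 payload=0x21=33: acc |= 33<<0 -> acc=33 shift=7 [end]
Varint 5: bytes[6:7] = 21 -> value 33 (1 byte(s))

Answer: 0 351195 71 77 33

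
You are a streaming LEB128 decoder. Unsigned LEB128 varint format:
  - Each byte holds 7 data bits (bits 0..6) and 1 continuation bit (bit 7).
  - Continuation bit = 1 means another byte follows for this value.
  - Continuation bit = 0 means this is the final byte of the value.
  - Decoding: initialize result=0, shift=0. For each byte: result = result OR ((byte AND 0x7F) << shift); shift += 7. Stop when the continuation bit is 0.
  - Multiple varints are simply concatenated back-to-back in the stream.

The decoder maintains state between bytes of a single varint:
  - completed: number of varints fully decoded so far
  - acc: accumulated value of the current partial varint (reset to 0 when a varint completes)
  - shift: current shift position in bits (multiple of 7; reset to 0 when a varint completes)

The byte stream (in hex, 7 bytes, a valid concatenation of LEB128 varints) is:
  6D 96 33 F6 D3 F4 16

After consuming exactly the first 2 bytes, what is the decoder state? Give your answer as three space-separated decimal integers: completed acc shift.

byte[0]=0x6D cont=0 payload=0x6D: varint #1 complete (value=109); reset -> completed=1 acc=0 shift=0
byte[1]=0x96 cont=1 payload=0x16: acc |= 22<<0 -> completed=1 acc=22 shift=7

Answer: 1 22 7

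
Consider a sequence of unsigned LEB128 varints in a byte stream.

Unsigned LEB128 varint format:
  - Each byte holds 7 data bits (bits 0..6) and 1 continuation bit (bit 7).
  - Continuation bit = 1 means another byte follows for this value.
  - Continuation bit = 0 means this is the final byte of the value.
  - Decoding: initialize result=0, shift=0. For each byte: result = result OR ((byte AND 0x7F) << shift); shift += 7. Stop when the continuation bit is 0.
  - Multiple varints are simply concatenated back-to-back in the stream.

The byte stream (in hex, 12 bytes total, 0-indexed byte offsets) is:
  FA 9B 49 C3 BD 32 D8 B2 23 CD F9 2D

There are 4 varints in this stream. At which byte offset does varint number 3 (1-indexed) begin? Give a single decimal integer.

  byte[0]=0xFA cont=1 payload=0x7A=122: acc |= 122<<0 -> acc=122 shift=7
  byte[1]=0x9B cont=1 payload=0x1B=27: acc |= 27<<7 -> acc=3578 shift=14
  byte[2]=0x49 cont=0 payload=0x49=73: acc |= 73<<14 -> acc=1199610 shift=21 [end]
Varint 1: bytes[0:3] = FA 9B 49 -> value 1199610 (3 byte(s))
  byte[3]=0xC3 cont=1 payload=0x43=67: acc |= 67<<0 -> acc=67 shift=7
  byte[4]=0xBD cont=1 payload=0x3D=61: acc |= 61<<7 -> acc=7875 shift=14
  byte[5]=0x32 cont=0 payload=0x32=50: acc |= 50<<14 -> acc=827075 shift=21 [end]
Varint 2: bytes[3:6] = C3 BD 32 -> value 827075 (3 byte(s))
  byte[6]=0xD8 cont=1 payload=0x58=88: acc |= 88<<0 -> acc=88 shift=7
  byte[7]=0xB2 cont=1 payload=0x32=50: acc |= 50<<7 -> acc=6488 shift=14
  byte[8]=0x23 cont=0 payload=0x23=35: acc |= 35<<14 -> acc=579928 shift=21 [end]
Varint 3: bytes[6:9] = D8 B2 23 -> value 579928 (3 byte(s))
  byte[9]=0xCD cont=1 payload=0x4D=77: acc |= 77<<0 -> acc=77 shift=7
  byte[10]=0xF9 cont=1 payload=0x79=121: acc |= 121<<7 -> acc=15565 shift=14
  byte[11]=0x2D cont=0 payload=0x2D=45: acc |= 45<<14 -> acc=752845 shift=21 [end]
Varint 4: bytes[9:12] = CD F9 2D -> value 752845 (3 byte(s))

Answer: 6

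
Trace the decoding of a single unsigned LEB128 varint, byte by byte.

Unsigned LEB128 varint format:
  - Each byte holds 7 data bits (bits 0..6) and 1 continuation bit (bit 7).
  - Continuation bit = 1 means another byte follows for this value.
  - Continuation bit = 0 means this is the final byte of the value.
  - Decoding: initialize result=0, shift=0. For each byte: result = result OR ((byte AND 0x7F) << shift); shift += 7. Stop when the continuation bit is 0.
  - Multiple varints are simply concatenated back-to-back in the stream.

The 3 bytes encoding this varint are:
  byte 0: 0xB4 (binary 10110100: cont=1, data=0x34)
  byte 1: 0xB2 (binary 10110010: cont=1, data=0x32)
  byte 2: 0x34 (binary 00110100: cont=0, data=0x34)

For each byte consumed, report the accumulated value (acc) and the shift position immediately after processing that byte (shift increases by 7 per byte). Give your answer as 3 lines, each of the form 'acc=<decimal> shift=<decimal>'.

byte 0=0xB4: payload=0x34=52, contrib = 52<<0 = 52; acc -> 52, shift -> 7
byte 1=0xB2: payload=0x32=50, contrib = 50<<7 = 6400; acc -> 6452, shift -> 14
byte 2=0x34: payload=0x34=52, contrib = 52<<14 = 851968; acc -> 858420, shift -> 21

Answer: acc=52 shift=7
acc=6452 shift=14
acc=858420 shift=21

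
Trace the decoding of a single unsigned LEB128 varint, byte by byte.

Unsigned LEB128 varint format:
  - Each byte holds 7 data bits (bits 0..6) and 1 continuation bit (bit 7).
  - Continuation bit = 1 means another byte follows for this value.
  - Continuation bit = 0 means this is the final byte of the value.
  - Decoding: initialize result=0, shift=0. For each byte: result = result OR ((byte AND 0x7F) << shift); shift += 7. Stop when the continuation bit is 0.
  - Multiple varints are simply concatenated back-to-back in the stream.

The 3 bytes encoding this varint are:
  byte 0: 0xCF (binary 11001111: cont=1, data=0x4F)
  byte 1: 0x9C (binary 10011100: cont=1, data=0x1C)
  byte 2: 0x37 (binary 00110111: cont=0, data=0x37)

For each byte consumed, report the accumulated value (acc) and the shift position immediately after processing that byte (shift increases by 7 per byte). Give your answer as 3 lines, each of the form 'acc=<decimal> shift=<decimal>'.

Answer: acc=79 shift=7
acc=3663 shift=14
acc=904783 shift=21

Derivation:
byte 0=0xCF: payload=0x4F=79, contrib = 79<<0 = 79; acc -> 79, shift -> 7
byte 1=0x9C: payload=0x1C=28, contrib = 28<<7 = 3584; acc -> 3663, shift -> 14
byte 2=0x37: payload=0x37=55, contrib = 55<<14 = 901120; acc -> 904783, shift -> 21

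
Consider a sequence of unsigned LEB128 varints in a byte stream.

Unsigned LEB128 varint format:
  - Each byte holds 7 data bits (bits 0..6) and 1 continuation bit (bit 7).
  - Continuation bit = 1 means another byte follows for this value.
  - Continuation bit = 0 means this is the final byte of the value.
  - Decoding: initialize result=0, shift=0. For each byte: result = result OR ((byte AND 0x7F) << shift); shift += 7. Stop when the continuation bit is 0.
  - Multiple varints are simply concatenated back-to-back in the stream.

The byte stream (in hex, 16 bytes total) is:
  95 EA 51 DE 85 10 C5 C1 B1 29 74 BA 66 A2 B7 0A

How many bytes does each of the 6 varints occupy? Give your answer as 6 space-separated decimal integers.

  byte[0]=0x95 cont=1 payload=0x15=21: acc |= 21<<0 -> acc=21 shift=7
  byte[1]=0xEA cont=1 payload=0x6A=106: acc |= 106<<7 -> acc=13589 shift=14
  byte[2]=0x51 cont=0 payload=0x51=81: acc |= 81<<14 -> acc=1340693 shift=21 [end]
Varint 1: bytes[0:3] = 95 EA 51 -> value 1340693 (3 byte(s))
  byte[3]=0xDE cont=1 payload=0x5E=94: acc |= 94<<0 -> acc=94 shift=7
  byte[4]=0x85 cont=1 payload=0x05=5: acc |= 5<<7 -> acc=734 shift=14
  byte[5]=0x10 cont=0 payload=0x10=16: acc |= 16<<14 -> acc=262878 shift=21 [end]
Varint 2: bytes[3:6] = DE 85 10 -> value 262878 (3 byte(s))
  byte[6]=0xC5 cont=1 payload=0x45=69: acc |= 69<<0 -> acc=69 shift=7
  byte[7]=0xC1 cont=1 payload=0x41=65: acc |= 65<<7 -> acc=8389 shift=14
  byte[8]=0xB1 cont=1 payload=0x31=49: acc |= 49<<14 -> acc=811205 shift=21
  byte[9]=0x29 cont=0 payload=0x29=41: acc |= 41<<21 -> acc=86794437 shift=28 [end]
Varint 3: bytes[6:10] = C5 C1 B1 29 -> value 86794437 (4 byte(s))
  byte[10]=0x74 cont=0 payload=0x74=116: acc |= 116<<0 -> acc=116 shift=7 [end]
Varint 4: bytes[10:11] = 74 -> value 116 (1 byte(s))
  byte[11]=0xBA cont=1 payload=0x3A=58: acc |= 58<<0 -> acc=58 shift=7
  byte[12]=0x66 cont=0 payload=0x66=102: acc |= 102<<7 -> acc=13114 shift=14 [end]
Varint 5: bytes[11:13] = BA 66 -> value 13114 (2 byte(s))
  byte[13]=0xA2 cont=1 payload=0x22=34: acc |= 34<<0 -> acc=34 shift=7
  byte[14]=0xB7 cont=1 payload=0x37=55: acc |= 55<<7 -> acc=7074 shift=14
  byte[15]=0x0A cont=0 payload=0x0A=10: acc |= 10<<14 -> acc=170914 shift=21 [end]
Varint 6: bytes[13:16] = A2 B7 0A -> value 170914 (3 byte(s))

Answer: 3 3 4 1 2 3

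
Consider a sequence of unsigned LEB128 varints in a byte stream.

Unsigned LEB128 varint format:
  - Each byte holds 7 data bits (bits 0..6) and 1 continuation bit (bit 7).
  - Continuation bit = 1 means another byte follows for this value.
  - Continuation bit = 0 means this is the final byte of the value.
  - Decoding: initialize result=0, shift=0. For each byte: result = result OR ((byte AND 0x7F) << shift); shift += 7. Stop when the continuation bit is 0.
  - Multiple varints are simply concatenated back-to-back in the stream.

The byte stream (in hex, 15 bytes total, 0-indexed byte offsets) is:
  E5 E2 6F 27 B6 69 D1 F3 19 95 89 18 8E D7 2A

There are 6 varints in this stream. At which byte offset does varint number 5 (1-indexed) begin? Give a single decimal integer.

  byte[0]=0xE5 cont=1 payload=0x65=101: acc |= 101<<0 -> acc=101 shift=7
  byte[1]=0xE2 cont=1 payload=0x62=98: acc |= 98<<7 -> acc=12645 shift=14
  byte[2]=0x6F cont=0 payload=0x6F=111: acc |= 111<<14 -> acc=1831269 shift=21 [end]
Varint 1: bytes[0:3] = E5 E2 6F -> value 1831269 (3 byte(s))
  byte[3]=0x27 cont=0 payload=0x27=39: acc |= 39<<0 -> acc=39 shift=7 [end]
Varint 2: bytes[3:4] = 27 -> value 39 (1 byte(s))
  byte[4]=0xB6 cont=1 payload=0x36=54: acc |= 54<<0 -> acc=54 shift=7
  byte[5]=0x69 cont=0 payload=0x69=105: acc |= 105<<7 -> acc=13494 shift=14 [end]
Varint 3: bytes[4:6] = B6 69 -> value 13494 (2 byte(s))
  byte[6]=0xD1 cont=1 payload=0x51=81: acc |= 81<<0 -> acc=81 shift=7
  byte[7]=0xF3 cont=1 payload=0x73=115: acc |= 115<<7 -> acc=14801 shift=14
  byte[8]=0x19 cont=0 payload=0x19=25: acc |= 25<<14 -> acc=424401 shift=21 [end]
Varint 4: bytes[6:9] = D1 F3 19 -> value 424401 (3 byte(s))
  byte[9]=0x95 cont=1 payload=0x15=21: acc |= 21<<0 -> acc=21 shift=7
  byte[10]=0x89 cont=1 payload=0x09=9: acc |= 9<<7 -> acc=1173 shift=14
  byte[11]=0x18 cont=0 payload=0x18=24: acc |= 24<<14 -> acc=394389 shift=21 [end]
Varint 5: bytes[9:12] = 95 89 18 -> value 394389 (3 byte(s))
  byte[12]=0x8E cont=1 payload=0x0E=14: acc |= 14<<0 -> acc=14 shift=7
  byte[13]=0xD7 cont=1 payload=0x57=87: acc |= 87<<7 -> acc=11150 shift=14
  byte[14]=0x2A cont=0 payload=0x2A=42: acc |= 42<<14 -> acc=699278 shift=21 [end]
Varint 6: bytes[12:15] = 8E D7 2A -> value 699278 (3 byte(s))

Answer: 9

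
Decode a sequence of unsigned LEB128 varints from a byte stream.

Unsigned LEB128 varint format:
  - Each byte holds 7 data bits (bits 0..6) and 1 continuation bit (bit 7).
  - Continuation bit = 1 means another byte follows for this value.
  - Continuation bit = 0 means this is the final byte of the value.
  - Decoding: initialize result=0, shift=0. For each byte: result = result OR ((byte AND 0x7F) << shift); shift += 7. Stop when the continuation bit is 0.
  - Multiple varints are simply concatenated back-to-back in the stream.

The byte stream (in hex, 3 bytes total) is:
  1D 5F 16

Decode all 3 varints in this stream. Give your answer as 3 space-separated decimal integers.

  byte[0]=0x1D cont=0 payload=0x1D=29: acc |= 29<<0 -> acc=29 shift=7 [end]
Varint 1: bytes[0:1] = 1D -> value 29 (1 byte(s))
  byte[1]=0x5F cont=0 payload=0x5F=95: acc |= 95<<0 -> acc=95 shift=7 [end]
Varint 2: bytes[1:2] = 5F -> value 95 (1 byte(s))
  byte[2]=0x16 cont=0 payload=0x16=22: acc |= 22<<0 -> acc=22 shift=7 [end]
Varint 3: bytes[2:3] = 16 -> value 22 (1 byte(s))

Answer: 29 95 22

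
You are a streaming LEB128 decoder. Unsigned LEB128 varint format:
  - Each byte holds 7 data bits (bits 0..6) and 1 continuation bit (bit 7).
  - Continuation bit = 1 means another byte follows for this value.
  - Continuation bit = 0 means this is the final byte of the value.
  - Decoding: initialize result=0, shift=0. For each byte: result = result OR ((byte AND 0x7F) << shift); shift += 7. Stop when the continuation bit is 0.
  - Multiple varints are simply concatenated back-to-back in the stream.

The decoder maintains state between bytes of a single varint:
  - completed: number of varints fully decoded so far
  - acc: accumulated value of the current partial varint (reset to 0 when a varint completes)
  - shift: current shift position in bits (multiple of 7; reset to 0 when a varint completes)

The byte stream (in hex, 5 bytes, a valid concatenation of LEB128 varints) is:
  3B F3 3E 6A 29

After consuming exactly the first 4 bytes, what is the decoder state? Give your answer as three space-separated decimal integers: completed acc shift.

byte[0]=0x3B cont=0 payload=0x3B: varint #1 complete (value=59); reset -> completed=1 acc=0 shift=0
byte[1]=0xF3 cont=1 payload=0x73: acc |= 115<<0 -> completed=1 acc=115 shift=7
byte[2]=0x3E cont=0 payload=0x3E: varint #2 complete (value=8051); reset -> completed=2 acc=0 shift=0
byte[3]=0x6A cont=0 payload=0x6A: varint #3 complete (value=106); reset -> completed=3 acc=0 shift=0

Answer: 3 0 0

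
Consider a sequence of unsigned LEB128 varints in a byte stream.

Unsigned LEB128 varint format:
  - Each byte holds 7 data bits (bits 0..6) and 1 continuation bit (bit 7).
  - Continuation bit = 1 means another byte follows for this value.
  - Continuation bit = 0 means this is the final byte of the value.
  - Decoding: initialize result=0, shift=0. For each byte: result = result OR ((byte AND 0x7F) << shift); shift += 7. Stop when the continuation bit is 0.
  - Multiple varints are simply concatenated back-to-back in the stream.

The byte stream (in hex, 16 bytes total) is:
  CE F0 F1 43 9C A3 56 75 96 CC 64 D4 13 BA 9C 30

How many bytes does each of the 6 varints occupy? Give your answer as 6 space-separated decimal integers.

  byte[0]=0xCE cont=1 payload=0x4E=78: acc |= 78<<0 -> acc=78 shift=7
  byte[1]=0xF0 cont=1 payload=0x70=112: acc |= 112<<7 -> acc=14414 shift=14
  byte[2]=0xF1 cont=1 payload=0x71=113: acc |= 113<<14 -> acc=1865806 shift=21
  byte[3]=0x43 cont=0 payload=0x43=67: acc |= 67<<21 -> acc=142374990 shift=28 [end]
Varint 1: bytes[0:4] = CE F0 F1 43 -> value 142374990 (4 byte(s))
  byte[4]=0x9C cont=1 payload=0x1C=28: acc |= 28<<0 -> acc=28 shift=7
  byte[5]=0xA3 cont=1 payload=0x23=35: acc |= 35<<7 -> acc=4508 shift=14
  byte[6]=0x56 cont=0 payload=0x56=86: acc |= 86<<14 -> acc=1413532 shift=21 [end]
Varint 2: bytes[4:7] = 9C A3 56 -> value 1413532 (3 byte(s))
  byte[7]=0x75 cont=0 payload=0x75=117: acc |= 117<<0 -> acc=117 shift=7 [end]
Varint 3: bytes[7:8] = 75 -> value 117 (1 byte(s))
  byte[8]=0x96 cont=1 payload=0x16=22: acc |= 22<<0 -> acc=22 shift=7
  byte[9]=0xCC cont=1 payload=0x4C=76: acc |= 76<<7 -> acc=9750 shift=14
  byte[10]=0x64 cont=0 payload=0x64=100: acc |= 100<<14 -> acc=1648150 shift=21 [end]
Varint 4: bytes[8:11] = 96 CC 64 -> value 1648150 (3 byte(s))
  byte[11]=0xD4 cont=1 payload=0x54=84: acc |= 84<<0 -> acc=84 shift=7
  byte[12]=0x13 cont=0 payload=0x13=19: acc |= 19<<7 -> acc=2516 shift=14 [end]
Varint 5: bytes[11:13] = D4 13 -> value 2516 (2 byte(s))
  byte[13]=0xBA cont=1 payload=0x3A=58: acc |= 58<<0 -> acc=58 shift=7
  byte[14]=0x9C cont=1 payload=0x1C=28: acc |= 28<<7 -> acc=3642 shift=14
  byte[15]=0x30 cont=0 payload=0x30=48: acc |= 48<<14 -> acc=790074 shift=21 [end]
Varint 6: bytes[13:16] = BA 9C 30 -> value 790074 (3 byte(s))

Answer: 4 3 1 3 2 3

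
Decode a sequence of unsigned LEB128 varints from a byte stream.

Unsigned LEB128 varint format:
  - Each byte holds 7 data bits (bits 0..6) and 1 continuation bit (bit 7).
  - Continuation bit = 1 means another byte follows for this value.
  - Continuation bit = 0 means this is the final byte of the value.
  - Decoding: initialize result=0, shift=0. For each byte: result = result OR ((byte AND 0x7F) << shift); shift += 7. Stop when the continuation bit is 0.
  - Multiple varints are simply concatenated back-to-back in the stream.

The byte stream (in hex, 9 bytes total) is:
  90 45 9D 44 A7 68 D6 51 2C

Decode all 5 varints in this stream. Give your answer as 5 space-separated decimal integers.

  byte[0]=0x90 cont=1 payload=0x10=16: acc |= 16<<0 -> acc=16 shift=7
  byte[1]=0x45 cont=0 payload=0x45=69: acc |= 69<<7 -> acc=8848 shift=14 [end]
Varint 1: bytes[0:2] = 90 45 -> value 8848 (2 byte(s))
  byte[2]=0x9D cont=1 payload=0x1D=29: acc |= 29<<0 -> acc=29 shift=7
  byte[3]=0x44 cont=0 payload=0x44=68: acc |= 68<<7 -> acc=8733 shift=14 [end]
Varint 2: bytes[2:4] = 9D 44 -> value 8733 (2 byte(s))
  byte[4]=0xA7 cont=1 payload=0x27=39: acc |= 39<<0 -> acc=39 shift=7
  byte[5]=0x68 cont=0 payload=0x68=104: acc |= 104<<7 -> acc=13351 shift=14 [end]
Varint 3: bytes[4:6] = A7 68 -> value 13351 (2 byte(s))
  byte[6]=0xD6 cont=1 payload=0x56=86: acc |= 86<<0 -> acc=86 shift=7
  byte[7]=0x51 cont=0 payload=0x51=81: acc |= 81<<7 -> acc=10454 shift=14 [end]
Varint 4: bytes[6:8] = D6 51 -> value 10454 (2 byte(s))
  byte[8]=0x2C cont=0 payload=0x2C=44: acc |= 44<<0 -> acc=44 shift=7 [end]
Varint 5: bytes[8:9] = 2C -> value 44 (1 byte(s))

Answer: 8848 8733 13351 10454 44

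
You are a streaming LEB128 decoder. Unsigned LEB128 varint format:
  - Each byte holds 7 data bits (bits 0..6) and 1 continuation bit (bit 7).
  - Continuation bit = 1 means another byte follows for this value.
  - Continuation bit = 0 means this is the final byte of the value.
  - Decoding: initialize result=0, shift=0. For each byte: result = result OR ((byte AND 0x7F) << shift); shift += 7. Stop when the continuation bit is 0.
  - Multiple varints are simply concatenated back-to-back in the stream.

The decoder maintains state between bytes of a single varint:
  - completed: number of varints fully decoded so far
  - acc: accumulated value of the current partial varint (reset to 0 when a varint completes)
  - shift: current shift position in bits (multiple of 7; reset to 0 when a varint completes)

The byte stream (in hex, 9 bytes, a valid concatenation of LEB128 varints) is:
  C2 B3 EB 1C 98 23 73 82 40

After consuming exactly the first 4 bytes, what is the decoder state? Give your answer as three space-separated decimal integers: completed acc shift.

Answer: 1 0 0

Derivation:
byte[0]=0xC2 cont=1 payload=0x42: acc |= 66<<0 -> completed=0 acc=66 shift=7
byte[1]=0xB3 cont=1 payload=0x33: acc |= 51<<7 -> completed=0 acc=6594 shift=14
byte[2]=0xEB cont=1 payload=0x6B: acc |= 107<<14 -> completed=0 acc=1759682 shift=21
byte[3]=0x1C cont=0 payload=0x1C: varint #1 complete (value=60479938); reset -> completed=1 acc=0 shift=0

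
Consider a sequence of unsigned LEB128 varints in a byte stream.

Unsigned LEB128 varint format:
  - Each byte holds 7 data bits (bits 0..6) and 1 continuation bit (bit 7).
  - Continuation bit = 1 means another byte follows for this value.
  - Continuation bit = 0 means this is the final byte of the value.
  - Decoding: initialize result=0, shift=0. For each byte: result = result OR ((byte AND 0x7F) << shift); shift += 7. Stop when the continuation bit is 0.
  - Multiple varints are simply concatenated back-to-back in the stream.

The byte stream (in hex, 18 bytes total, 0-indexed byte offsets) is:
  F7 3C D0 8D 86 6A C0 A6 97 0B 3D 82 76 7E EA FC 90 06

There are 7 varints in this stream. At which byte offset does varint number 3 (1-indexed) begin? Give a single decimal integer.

Answer: 6

Derivation:
  byte[0]=0xF7 cont=1 payload=0x77=119: acc |= 119<<0 -> acc=119 shift=7
  byte[1]=0x3C cont=0 payload=0x3C=60: acc |= 60<<7 -> acc=7799 shift=14 [end]
Varint 1: bytes[0:2] = F7 3C -> value 7799 (2 byte(s))
  byte[2]=0xD0 cont=1 payload=0x50=80: acc |= 80<<0 -> acc=80 shift=7
  byte[3]=0x8D cont=1 payload=0x0D=13: acc |= 13<<7 -> acc=1744 shift=14
  byte[4]=0x86 cont=1 payload=0x06=6: acc |= 6<<14 -> acc=100048 shift=21
  byte[5]=0x6A cont=0 payload=0x6A=106: acc |= 106<<21 -> acc=222398160 shift=28 [end]
Varint 2: bytes[2:6] = D0 8D 86 6A -> value 222398160 (4 byte(s))
  byte[6]=0xC0 cont=1 payload=0x40=64: acc |= 64<<0 -> acc=64 shift=7
  byte[7]=0xA6 cont=1 payload=0x26=38: acc |= 38<<7 -> acc=4928 shift=14
  byte[8]=0x97 cont=1 payload=0x17=23: acc |= 23<<14 -> acc=381760 shift=21
  byte[9]=0x0B cont=0 payload=0x0B=11: acc |= 11<<21 -> acc=23450432 shift=28 [end]
Varint 3: bytes[6:10] = C0 A6 97 0B -> value 23450432 (4 byte(s))
  byte[10]=0x3D cont=0 payload=0x3D=61: acc |= 61<<0 -> acc=61 shift=7 [end]
Varint 4: bytes[10:11] = 3D -> value 61 (1 byte(s))
  byte[11]=0x82 cont=1 payload=0x02=2: acc |= 2<<0 -> acc=2 shift=7
  byte[12]=0x76 cont=0 payload=0x76=118: acc |= 118<<7 -> acc=15106 shift=14 [end]
Varint 5: bytes[11:13] = 82 76 -> value 15106 (2 byte(s))
  byte[13]=0x7E cont=0 payload=0x7E=126: acc |= 126<<0 -> acc=126 shift=7 [end]
Varint 6: bytes[13:14] = 7E -> value 126 (1 byte(s))
  byte[14]=0xEA cont=1 payload=0x6A=106: acc |= 106<<0 -> acc=106 shift=7
  byte[15]=0xFC cont=1 payload=0x7C=124: acc |= 124<<7 -> acc=15978 shift=14
  byte[16]=0x90 cont=1 payload=0x10=16: acc |= 16<<14 -> acc=278122 shift=21
  byte[17]=0x06 cont=0 payload=0x06=6: acc |= 6<<21 -> acc=12861034 shift=28 [end]
Varint 7: bytes[14:18] = EA FC 90 06 -> value 12861034 (4 byte(s))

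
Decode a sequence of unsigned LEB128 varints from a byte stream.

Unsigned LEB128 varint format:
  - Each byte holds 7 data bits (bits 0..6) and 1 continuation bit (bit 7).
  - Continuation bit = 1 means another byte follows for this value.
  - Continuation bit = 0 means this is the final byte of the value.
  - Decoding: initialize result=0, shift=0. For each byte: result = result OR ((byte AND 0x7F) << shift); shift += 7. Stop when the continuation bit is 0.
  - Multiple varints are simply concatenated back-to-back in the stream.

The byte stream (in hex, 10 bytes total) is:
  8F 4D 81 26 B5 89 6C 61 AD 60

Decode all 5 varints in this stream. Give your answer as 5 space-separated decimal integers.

  byte[0]=0x8F cont=1 payload=0x0F=15: acc |= 15<<0 -> acc=15 shift=7
  byte[1]=0x4D cont=0 payload=0x4D=77: acc |= 77<<7 -> acc=9871 shift=14 [end]
Varint 1: bytes[0:2] = 8F 4D -> value 9871 (2 byte(s))
  byte[2]=0x81 cont=1 payload=0x01=1: acc |= 1<<0 -> acc=1 shift=7
  byte[3]=0x26 cont=0 payload=0x26=38: acc |= 38<<7 -> acc=4865 shift=14 [end]
Varint 2: bytes[2:4] = 81 26 -> value 4865 (2 byte(s))
  byte[4]=0xB5 cont=1 payload=0x35=53: acc |= 53<<0 -> acc=53 shift=7
  byte[5]=0x89 cont=1 payload=0x09=9: acc |= 9<<7 -> acc=1205 shift=14
  byte[6]=0x6C cont=0 payload=0x6C=108: acc |= 108<<14 -> acc=1770677 shift=21 [end]
Varint 3: bytes[4:7] = B5 89 6C -> value 1770677 (3 byte(s))
  byte[7]=0x61 cont=0 payload=0x61=97: acc |= 97<<0 -> acc=97 shift=7 [end]
Varint 4: bytes[7:8] = 61 -> value 97 (1 byte(s))
  byte[8]=0xAD cont=1 payload=0x2D=45: acc |= 45<<0 -> acc=45 shift=7
  byte[9]=0x60 cont=0 payload=0x60=96: acc |= 96<<7 -> acc=12333 shift=14 [end]
Varint 5: bytes[8:10] = AD 60 -> value 12333 (2 byte(s))

Answer: 9871 4865 1770677 97 12333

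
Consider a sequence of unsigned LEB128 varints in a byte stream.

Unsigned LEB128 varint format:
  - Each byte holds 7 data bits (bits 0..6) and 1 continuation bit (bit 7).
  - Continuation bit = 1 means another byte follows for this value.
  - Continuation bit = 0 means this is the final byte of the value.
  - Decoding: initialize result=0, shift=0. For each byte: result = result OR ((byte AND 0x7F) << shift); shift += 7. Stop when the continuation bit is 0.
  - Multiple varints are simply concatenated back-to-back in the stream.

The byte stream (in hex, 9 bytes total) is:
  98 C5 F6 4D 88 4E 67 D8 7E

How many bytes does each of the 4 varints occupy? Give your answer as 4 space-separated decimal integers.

Answer: 4 2 1 2

Derivation:
  byte[0]=0x98 cont=1 payload=0x18=24: acc |= 24<<0 -> acc=24 shift=7
  byte[1]=0xC5 cont=1 payload=0x45=69: acc |= 69<<7 -> acc=8856 shift=14
  byte[2]=0xF6 cont=1 payload=0x76=118: acc |= 118<<14 -> acc=1942168 shift=21
  byte[3]=0x4D cont=0 payload=0x4D=77: acc |= 77<<21 -> acc=163422872 shift=28 [end]
Varint 1: bytes[0:4] = 98 C5 F6 4D -> value 163422872 (4 byte(s))
  byte[4]=0x88 cont=1 payload=0x08=8: acc |= 8<<0 -> acc=8 shift=7
  byte[5]=0x4E cont=0 payload=0x4E=78: acc |= 78<<7 -> acc=9992 shift=14 [end]
Varint 2: bytes[4:6] = 88 4E -> value 9992 (2 byte(s))
  byte[6]=0x67 cont=0 payload=0x67=103: acc |= 103<<0 -> acc=103 shift=7 [end]
Varint 3: bytes[6:7] = 67 -> value 103 (1 byte(s))
  byte[7]=0xD8 cont=1 payload=0x58=88: acc |= 88<<0 -> acc=88 shift=7
  byte[8]=0x7E cont=0 payload=0x7E=126: acc |= 126<<7 -> acc=16216 shift=14 [end]
Varint 4: bytes[7:9] = D8 7E -> value 16216 (2 byte(s))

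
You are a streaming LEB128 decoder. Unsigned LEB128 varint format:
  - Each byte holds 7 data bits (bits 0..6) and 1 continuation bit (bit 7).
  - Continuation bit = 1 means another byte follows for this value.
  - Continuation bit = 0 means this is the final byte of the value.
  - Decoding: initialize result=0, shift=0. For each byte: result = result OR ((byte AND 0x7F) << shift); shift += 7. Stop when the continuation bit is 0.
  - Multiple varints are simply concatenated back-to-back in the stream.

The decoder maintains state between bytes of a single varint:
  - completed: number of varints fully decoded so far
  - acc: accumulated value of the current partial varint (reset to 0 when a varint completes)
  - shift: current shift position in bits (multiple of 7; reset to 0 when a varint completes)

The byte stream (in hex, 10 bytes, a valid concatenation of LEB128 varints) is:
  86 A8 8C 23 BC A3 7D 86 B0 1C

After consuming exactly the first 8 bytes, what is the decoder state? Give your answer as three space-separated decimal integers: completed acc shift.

byte[0]=0x86 cont=1 payload=0x06: acc |= 6<<0 -> completed=0 acc=6 shift=7
byte[1]=0xA8 cont=1 payload=0x28: acc |= 40<<7 -> completed=0 acc=5126 shift=14
byte[2]=0x8C cont=1 payload=0x0C: acc |= 12<<14 -> completed=0 acc=201734 shift=21
byte[3]=0x23 cont=0 payload=0x23: varint #1 complete (value=73602054); reset -> completed=1 acc=0 shift=0
byte[4]=0xBC cont=1 payload=0x3C: acc |= 60<<0 -> completed=1 acc=60 shift=7
byte[5]=0xA3 cont=1 payload=0x23: acc |= 35<<7 -> completed=1 acc=4540 shift=14
byte[6]=0x7D cont=0 payload=0x7D: varint #2 complete (value=2052540); reset -> completed=2 acc=0 shift=0
byte[7]=0x86 cont=1 payload=0x06: acc |= 6<<0 -> completed=2 acc=6 shift=7

Answer: 2 6 7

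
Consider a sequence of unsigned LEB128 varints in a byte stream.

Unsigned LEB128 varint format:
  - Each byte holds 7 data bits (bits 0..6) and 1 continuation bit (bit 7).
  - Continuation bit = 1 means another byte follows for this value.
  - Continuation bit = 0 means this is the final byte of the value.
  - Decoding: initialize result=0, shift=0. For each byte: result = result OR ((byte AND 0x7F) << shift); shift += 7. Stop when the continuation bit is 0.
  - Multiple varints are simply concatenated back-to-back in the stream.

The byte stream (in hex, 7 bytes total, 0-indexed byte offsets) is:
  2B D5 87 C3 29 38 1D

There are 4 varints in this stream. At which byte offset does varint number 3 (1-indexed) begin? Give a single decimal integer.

Answer: 5

Derivation:
  byte[0]=0x2B cont=0 payload=0x2B=43: acc |= 43<<0 -> acc=43 shift=7 [end]
Varint 1: bytes[0:1] = 2B -> value 43 (1 byte(s))
  byte[1]=0xD5 cont=1 payload=0x55=85: acc |= 85<<0 -> acc=85 shift=7
  byte[2]=0x87 cont=1 payload=0x07=7: acc |= 7<<7 -> acc=981 shift=14
  byte[3]=0xC3 cont=1 payload=0x43=67: acc |= 67<<14 -> acc=1098709 shift=21
  byte[4]=0x29 cont=0 payload=0x29=41: acc |= 41<<21 -> acc=87081941 shift=28 [end]
Varint 2: bytes[1:5] = D5 87 C3 29 -> value 87081941 (4 byte(s))
  byte[5]=0x38 cont=0 payload=0x38=56: acc |= 56<<0 -> acc=56 shift=7 [end]
Varint 3: bytes[5:6] = 38 -> value 56 (1 byte(s))
  byte[6]=0x1D cont=0 payload=0x1D=29: acc |= 29<<0 -> acc=29 shift=7 [end]
Varint 4: bytes[6:7] = 1D -> value 29 (1 byte(s))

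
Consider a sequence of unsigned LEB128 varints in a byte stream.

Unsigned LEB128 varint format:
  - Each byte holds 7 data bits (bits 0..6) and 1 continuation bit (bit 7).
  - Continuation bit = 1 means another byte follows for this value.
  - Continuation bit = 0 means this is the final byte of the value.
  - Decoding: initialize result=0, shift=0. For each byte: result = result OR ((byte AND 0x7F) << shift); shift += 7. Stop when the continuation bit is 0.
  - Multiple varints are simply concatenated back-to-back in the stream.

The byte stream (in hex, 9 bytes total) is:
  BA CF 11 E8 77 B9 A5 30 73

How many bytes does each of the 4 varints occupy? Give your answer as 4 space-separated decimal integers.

  byte[0]=0xBA cont=1 payload=0x3A=58: acc |= 58<<0 -> acc=58 shift=7
  byte[1]=0xCF cont=1 payload=0x4F=79: acc |= 79<<7 -> acc=10170 shift=14
  byte[2]=0x11 cont=0 payload=0x11=17: acc |= 17<<14 -> acc=288698 shift=21 [end]
Varint 1: bytes[0:3] = BA CF 11 -> value 288698 (3 byte(s))
  byte[3]=0xE8 cont=1 payload=0x68=104: acc |= 104<<0 -> acc=104 shift=7
  byte[4]=0x77 cont=0 payload=0x77=119: acc |= 119<<7 -> acc=15336 shift=14 [end]
Varint 2: bytes[3:5] = E8 77 -> value 15336 (2 byte(s))
  byte[5]=0xB9 cont=1 payload=0x39=57: acc |= 57<<0 -> acc=57 shift=7
  byte[6]=0xA5 cont=1 payload=0x25=37: acc |= 37<<7 -> acc=4793 shift=14
  byte[7]=0x30 cont=0 payload=0x30=48: acc |= 48<<14 -> acc=791225 shift=21 [end]
Varint 3: bytes[5:8] = B9 A5 30 -> value 791225 (3 byte(s))
  byte[8]=0x73 cont=0 payload=0x73=115: acc |= 115<<0 -> acc=115 shift=7 [end]
Varint 4: bytes[8:9] = 73 -> value 115 (1 byte(s))

Answer: 3 2 3 1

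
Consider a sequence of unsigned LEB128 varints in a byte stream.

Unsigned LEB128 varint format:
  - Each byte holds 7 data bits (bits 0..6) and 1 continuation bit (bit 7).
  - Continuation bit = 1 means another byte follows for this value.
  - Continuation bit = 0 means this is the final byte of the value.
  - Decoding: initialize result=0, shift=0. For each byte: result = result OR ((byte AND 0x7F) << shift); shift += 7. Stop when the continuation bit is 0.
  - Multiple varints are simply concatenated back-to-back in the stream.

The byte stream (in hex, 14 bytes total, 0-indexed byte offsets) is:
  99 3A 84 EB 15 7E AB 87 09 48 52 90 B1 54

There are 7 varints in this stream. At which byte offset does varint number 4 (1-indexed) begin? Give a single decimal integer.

Answer: 6

Derivation:
  byte[0]=0x99 cont=1 payload=0x19=25: acc |= 25<<0 -> acc=25 shift=7
  byte[1]=0x3A cont=0 payload=0x3A=58: acc |= 58<<7 -> acc=7449 shift=14 [end]
Varint 1: bytes[0:2] = 99 3A -> value 7449 (2 byte(s))
  byte[2]=0x84 cont=1 payload=0x04=4: acc |= 4<<0 -> acc=4 shift=7
  byte[3]=0xEB cont=1 payload=0x6B=107: acc |= 107<<7 -> acc=13700 shift=14
  byte[4]=0x15 cont=0 payload=0x15=21: acc |= 21<<14 -> acc=357764 shift=21 [end]
Varint 2: bytes[2:5] = 84 EB 15 -> value 357764 (3 byte(s))
  byte[5]=0x7E cont=0 payload=0x7E=126: acc |= 126<<0 -> acc=126 shift=7 [end]
Varint 3: bytes[5:6] = 7E -> value 126 (1 byte(s))
  byte[6]=0xAB cont=1 payload=0x2B=43: acc |= 43<<0 -> acc=43 shift=7
  byte[7]=0x87 cont=1 payload=0x07=7: acc |= 7<<7 -> acc=939 shift=14
  byte[8]=0x09 cont=0 payload=0x09=9: acc |= 9<<14 -> acc=148395 shift=21 [end]
Varint 4: bytes[6:9] = AB 87 09 -> value 148395 (3 byte(s))
  byte[9]=0x48 cont=0 payload=0x48=72: acc |= 72<<0 -> acc=72 shift=7 [end]
Varint 5: bytes[9:10] = 48 -> value 72 (1 byte(s))
  byte[10]=0x52 cont=0 payload=0x52=82: acc |= 82<<0 -> acc=82 shift=7 [end]
Varint 6: bytes[10:11] = 52 -> value 82 (1 byte(s))
  byte[11]=0x90 cont=1 payload=0x10=16: acc |= 16<<0 -> acc=16 shift=7
  byte[12]=0xB1 cont=1 payload=0x31=49: acc |= 49<<7 -> acc=6288 shift=14
  byte[13]=0x54 cont=0 payload=0x54=84: acc |= 84<<14 -> acc=1382544 shift=21 [end]
Varint 7: bytes[11:14] = 90 B1 54 -> value 1382544 (3 byte(s))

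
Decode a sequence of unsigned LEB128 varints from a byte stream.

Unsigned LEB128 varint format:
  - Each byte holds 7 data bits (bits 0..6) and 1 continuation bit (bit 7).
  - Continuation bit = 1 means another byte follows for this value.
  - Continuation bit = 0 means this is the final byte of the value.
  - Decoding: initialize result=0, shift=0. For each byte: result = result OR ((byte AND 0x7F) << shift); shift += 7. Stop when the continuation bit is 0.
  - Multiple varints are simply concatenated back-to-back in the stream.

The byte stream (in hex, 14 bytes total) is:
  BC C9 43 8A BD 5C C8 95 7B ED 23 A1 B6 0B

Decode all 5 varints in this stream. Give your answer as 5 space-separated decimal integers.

  byte[0]=0xBC cont=1 payload=0x3C=60: acc |= 60<<0 -> acc=60 shift=7
  byte[1]=0xC9 cont=1 payload=0x49=73: acc |= 73<<7 -> acc=9404 shift=14
  byte[2]=0x43 cont=0 payload=0x43=67: acc |= 67<<14 -> acc=1107132 shift=21 [end]
Varint 1: bytes[0:3] = BC C9 43 -> value 1107132 (3 byte(s))
  byte[3]=0x8A cont=1 payload=0x0A=10: acc |= 10<<0 -> acc=10 shift=7
  byte[4]=0xBD cont=1 payload=0x3D=61: acc |= 61<<7 -> acc=7818 shift=14
  byte[5]=0x5C cont=0 payload=0x5C=92: acc |= 92<<14 -> acc=1515146 shift=21 [end]
Varint 2: bytes[3:6] = 8A BD 5C -> value 1515146 (3 byte(s))
  byte[6]=0xC8 cont=1 payload=0x48=72: acc |= 72<<0 -> acc=72 shift=7
  byte[7]=0x95 cont=1 payload=0x15=21: acc |= 21<<7 -> acc=2760 shift=14
  byte[8]=0x7B cont=0 payload=0x7B=123: acc |= 123<<14 -> acc=2017992 shift=21 [end]
Varint 3: bytes[6:9] = C8 95 7B -> value 2017992 (3 byte(s))
  byte[9]=0xED cont=1 payload=0x6D=109: acc |= 109<<0 -> acc=109 shift=7
  byte[10]=0x23 cont=0 payload=0x23=35: acc |= 35<<7 -> acc=4589 shift=14 [end]
Varint 4: bytes[9:11] = ED 23 -> value 4589 (2 byte(s))
  byte[11]=0xA1 cont=1 payload=0x21=33: acc |= 33<<0 -> acc=33 shift=7
  byte[12]=0xB6 cont=1 payload=0x36=54: acc |= 54<<7 -> acc=6945 shift=14
  byte[13]=0x0B cont=0 payload=0x0B=11: acc |= 11<<14 -> acc=187169 shift=21 [end]
Varint 5: bytes[11:14] = A1 B6 0B -> value 187169 (3 byte(s))

Answer: 1107132 1515146 2017992 4589 187169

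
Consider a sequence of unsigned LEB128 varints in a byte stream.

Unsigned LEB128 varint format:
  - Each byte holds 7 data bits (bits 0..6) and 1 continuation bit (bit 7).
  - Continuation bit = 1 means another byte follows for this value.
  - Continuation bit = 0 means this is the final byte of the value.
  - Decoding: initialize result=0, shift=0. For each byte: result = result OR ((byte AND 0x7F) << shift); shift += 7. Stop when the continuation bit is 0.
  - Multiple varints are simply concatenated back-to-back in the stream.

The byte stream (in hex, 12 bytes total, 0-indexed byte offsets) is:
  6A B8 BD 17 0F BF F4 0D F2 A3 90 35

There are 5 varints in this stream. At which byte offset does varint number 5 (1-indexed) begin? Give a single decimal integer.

Answer: 8

Derivation:
  byte[0]=0x6A cont=0 payload=0x6A=106: acc |= 106<<0 -> acc=106 shift=7 [end]
Varint 1: bytes[0:1] = 6A -> value 106 (1 byte(s))
  byte[1]=0xB8 cont=1 payload=0x38=56: acc |= 56<<0 -> acc=56 shift=7
  byte[2]=0xBD cont=1 payload=0x3D=61: acc |= 61<<7 -> acc=7864 shift=14
  byte[3]=0x17 cont=0 payload=0x17=23: acc |= 23<<14 -> acc=384696 shift=21 [end]
Varint 2: bytes[1:4] = B8 BD 17 -> value 384696 (3 byte(s))
  byte[4]=0x0F cont=0 payload=0x0F=15: acc |= 15<<0 -> acc=15 shift=7 [end]
Varint 3: bytes[4:5] = 0F -> value 15 (1 byte(s))
  byte[5]=0xBF cont=1 payload=0x3F=63: acc |= 63<<0 -> acc=63 shift=7
  byte[6]=0xF4 cont=1 payload=0x74=116: acc |= 116<<7 -> acc=14911 shift=14
  byte[7]=0x0D cont=0 payload=0x0D=13: acc |= 13<<14 -> acc=227903 shift=21 [end]
Varint 4: bytes[5:8] = BF F4 0D -> value 227903 (3 byte(s))
  byte[8]=0xF2 cont=1 payload=0x72=114: acc |= 114<<0 -> acc=114 shift=7
  byte[9]=0xA3 cont=1 payload=0x23=35: acc |= 35<<7 -> acc=4594 shift=14
  byte[10]=0x90 cont=1 payload=0x10=16: acc |= 16<<14 -> acc=266738 shift=21
  byte[11]=0x35 cont=0 payload=0x35=53: acc |= 53<<21 -> acc=111415794 shift=28 [end]
Varint 5: bytes[8:12] = F2 A3 90 35 -> value 111415794 (4 byte(s))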